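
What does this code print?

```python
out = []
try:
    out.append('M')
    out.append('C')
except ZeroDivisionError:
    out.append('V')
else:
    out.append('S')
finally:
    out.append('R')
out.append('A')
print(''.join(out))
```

Execution trace: 'M' (try body) → 'C' (try body, no exception) → 'S' (else) → 'R' (finally) → 'A' (after the try/except). Output: MCSRA

Answer: MCSRA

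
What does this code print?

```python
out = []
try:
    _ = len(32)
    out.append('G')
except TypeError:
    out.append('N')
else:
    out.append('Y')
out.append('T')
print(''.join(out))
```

Execution trace: 'N' (except TypeError) → 'T' (after the try/except). Output: NT

Answer: NT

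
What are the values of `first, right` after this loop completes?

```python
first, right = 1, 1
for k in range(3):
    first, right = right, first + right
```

Fibonacci: after 3 iterations
`first, right` takes the values: (1, 1) → (1, 2) → (2, 3) → (3, 5)

Answer: 3, 5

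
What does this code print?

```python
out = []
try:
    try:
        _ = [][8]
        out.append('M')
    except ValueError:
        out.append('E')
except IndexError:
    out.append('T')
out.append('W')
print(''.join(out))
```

Execution trace: 'T' (outer except IndexError) → 'W' (after the try/except). Output: TW

Answer: TW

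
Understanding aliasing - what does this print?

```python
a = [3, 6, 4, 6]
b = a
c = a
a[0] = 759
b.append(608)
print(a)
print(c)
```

Key concept: multiple aliases.
Step by step:
`a = [3, 6, 4, 6]` → a = [3, 6, 4, 6]
`b = a` → b = [3, 6, 4, 6] (same object as a)
`c = a` → c = [3, 6, 4, 6] (same object as a, b)
`a[0] = 759` → a = [759, 6, 4, 6] (same object as b, c); b = [759, 6, 4, 6] (same object as a, c); c = [759, 6, 4, 6] (same object as a, b)
`b.append(608)` → a = [759, 6, 4, 6, 608] (same object as b, c); b = [759, 6, 4, 6, 608] (same object as a, c); c = [759, 6, 4, 6, 608] (same object as a, b)
`print(a)` → prints [759, 6, 4, 6, 608]
`print(c)` → prints [759, 6, 4, 6, 608]

Answer:
[759, 6, 4, 6, 608]
[759, 6, 4, 6, 608]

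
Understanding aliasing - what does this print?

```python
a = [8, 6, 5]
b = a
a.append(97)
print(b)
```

Key concept: basic list aliasing.
Step by step:
`a = [8, 6, 5]` → a = [8, 6, 5]
`b = a` → b = [8, 6, 5] (same object as a)
`a.append(97)` → a = [8, 6, 5, 97] (same object as b); b = [8, 6, 5, 97] (same object as a)
`print(b)` → prints [8, 6, 5, 97]

Answer: [8, 6, 5, 97]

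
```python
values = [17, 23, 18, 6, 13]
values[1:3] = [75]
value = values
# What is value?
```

Trace:
`values = [17, 23, 18, 6, 13]` → values = [17, 23, 18, 6, 13]
`values[1:3] = [75]` → values = [17, 75, 6, 13]
`value = values` → value = [17, 75, 6, 13]
So value = [17, 75, 6, 13]

Answer: [17, 75, 6, 13]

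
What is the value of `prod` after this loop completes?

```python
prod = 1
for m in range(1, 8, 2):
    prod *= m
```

Product of 1, 3, 5, ... up to 7
`prod` takes the values: 1 → 3 → 15 → 105

Answer: 105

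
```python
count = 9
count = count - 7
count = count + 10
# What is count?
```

Trace:
`count = 9` → count = 9
`count = count - 7` → count = 2
`count = count + 10` → count = 12
So count = 12

Answer: 12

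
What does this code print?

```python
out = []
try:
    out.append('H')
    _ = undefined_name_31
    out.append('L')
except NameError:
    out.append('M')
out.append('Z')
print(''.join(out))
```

Execution trace: 'H' (try body) → 'M' (except NameError) → 'Z' (after the try/except). Output: HMZ

Answer: HMZ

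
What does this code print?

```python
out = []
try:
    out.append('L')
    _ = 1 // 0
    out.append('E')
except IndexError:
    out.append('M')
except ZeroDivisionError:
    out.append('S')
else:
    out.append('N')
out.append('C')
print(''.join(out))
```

Execution trace: 'L' (try body) → 'S' (except ZeroDivisionError) → 'C' (after the try/except). Output: LSC

Answer: LSC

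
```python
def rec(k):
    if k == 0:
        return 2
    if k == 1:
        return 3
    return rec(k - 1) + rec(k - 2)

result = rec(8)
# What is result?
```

Build up from base cases: rec(0)=2, rec(1)=3, rec(2)=5, rec(3)=8, rec(4)=13, rec(5)=21, rec(6)=34, ..., rec(8)=89

Answer: 89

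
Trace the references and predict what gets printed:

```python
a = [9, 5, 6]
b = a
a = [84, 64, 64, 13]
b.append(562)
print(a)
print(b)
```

Key concept: rebinding vs mutation: a is rebound to a new list, b still points at the original.
Step by step:
`a = [9, 5, 6]` → a = [9, 5, 6]
`b = a` → b = [9, 5, 6] (same object as a)
`a = [84, 64, 64, 13]` → a = [84, 64, 64, 13]
`b.append(562)` → b = [9, 5, 6, 562]
`print(a)` → prints [84, 64, 64, 13]
`print(b)` → prints [9, 5, 6, 562]

Answer:
[84, 64, 64, 13]
[9, 5, 6, 562]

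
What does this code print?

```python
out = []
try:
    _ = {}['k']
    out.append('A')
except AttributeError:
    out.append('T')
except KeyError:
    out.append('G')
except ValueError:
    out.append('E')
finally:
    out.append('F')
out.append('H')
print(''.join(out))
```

Execution trace: 'G' (except KeyError) → 'F' (finally) → 'H' (after the try/except). Output: GFH

Answer: GFH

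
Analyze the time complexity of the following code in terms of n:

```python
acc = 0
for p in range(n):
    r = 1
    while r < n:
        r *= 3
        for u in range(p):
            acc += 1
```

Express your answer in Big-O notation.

Each loop level contributes: n × log n × n. Multiplying the contributions gives O(n^2 log n).

Answer: O(n^2 log n)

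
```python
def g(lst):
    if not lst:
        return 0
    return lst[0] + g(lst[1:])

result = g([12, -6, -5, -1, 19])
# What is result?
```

12 + (-6) + (-5) + (-1) + 19 + 0 = 19

Answer: 19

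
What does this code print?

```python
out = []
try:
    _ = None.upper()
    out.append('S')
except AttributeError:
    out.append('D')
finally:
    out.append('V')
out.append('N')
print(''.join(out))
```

Execution trace: 'D' (except AttributeError) → 'V' (finally) → 'N' (after the try/except). Output: DVN

Answer: DVN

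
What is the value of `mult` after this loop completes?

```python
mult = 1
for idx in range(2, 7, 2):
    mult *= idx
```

Product of even numbers 2 to 6
`mult` takes the values: 1 → 2 → 8 → 48

Answer: 48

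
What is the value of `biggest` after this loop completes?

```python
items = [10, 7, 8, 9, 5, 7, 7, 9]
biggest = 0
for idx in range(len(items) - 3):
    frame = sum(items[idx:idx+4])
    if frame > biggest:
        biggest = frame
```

Max sum of 4-element window in [10, 7, 8, 9, 5, 7, 7, 9]
`biggest` takes the values: 0 → 34

Answer: 34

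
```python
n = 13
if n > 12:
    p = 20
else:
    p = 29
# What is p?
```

Trace:
`n = 13` → n = 13
`if n > 12: ...` → n > 12 is True → p = 20
So p = 20

Answer: 20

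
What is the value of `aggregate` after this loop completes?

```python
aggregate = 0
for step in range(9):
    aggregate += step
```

Sum of 0 to 8 = 36
`aggregate` takes the values: 0 → 1 → 3 → 6 → 10 → 15 → 21 → 28 → 36

Answer: 36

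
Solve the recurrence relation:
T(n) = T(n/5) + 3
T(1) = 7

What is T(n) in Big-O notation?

Each step divides n by 5 and adds 3. After log_5(n) steps we reach T(1)=7. So T(n) = 3·log_5(n) + 7 = O(log n).

Answer: O(log n)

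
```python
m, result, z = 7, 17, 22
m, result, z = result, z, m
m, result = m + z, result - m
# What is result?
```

Trace:
`m, result, z = 7, 17, 22` → m = 7; result = 17; z = 22
`m, result, z = result, z, m` → m = 17; result = 22; z = 7
`m, result = m + z, result - m` → m = 24; result = 5
So result = 5

Answer: 5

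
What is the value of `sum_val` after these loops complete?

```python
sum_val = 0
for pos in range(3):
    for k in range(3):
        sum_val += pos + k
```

Sum of all pos+k for pos,k in 3x3
`sum_val` takes the values: 0 → 1 → 3 → 4 → 6 → 9 → 11 → 14 → 18

Answer: 18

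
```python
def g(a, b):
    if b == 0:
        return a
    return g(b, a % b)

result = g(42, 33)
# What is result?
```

g(42, 33) -> g(33, 9) -> g(9, 6) -> g(6, 3) -> g(3, 0) -> 3

Answer: 3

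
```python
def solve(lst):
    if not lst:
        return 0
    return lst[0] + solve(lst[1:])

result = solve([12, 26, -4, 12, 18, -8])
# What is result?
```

12 + 26 + (-4) + 12 + 18 + (-8) + 0 = 56

Answer: 56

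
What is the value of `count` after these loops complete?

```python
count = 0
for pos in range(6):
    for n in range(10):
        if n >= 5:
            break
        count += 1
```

Inner breaks at 5, outer runs 6 times
`count` takes the values: 0 → 1 → 2 → 3 → 4 → 5 → 6 → 7 → 8 → 9 → 10 → 11 → 12 → 13 → 14 → 15 → 16 → 17 → 18 → 19 → 20 → 21 → 22 → 23 → 24 → 25 → 26 → 27 → 28 → 29 → 30

Answer: 30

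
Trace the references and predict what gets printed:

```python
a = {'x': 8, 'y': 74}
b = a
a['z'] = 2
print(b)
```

Key concept: dict aliasing.
Step by step:
`a = {'x': 8, 'y': 74}` → a = {'x': 8, 'y': 74}
`b = a` → b = {'x': 8, 'y': 74} (same object as a)
`a['z'] = 2` → a = {'x': 8, 'y': 74, 'z': 2} (same object as b); b = {'x': 8, 'y': 74, 'z': 2} (same object as a)
`print(b)` → prints {'x': 8, 'y': 74, 'z': 2}

Answer: {'x': 8, 'y': 74, 'z': 2}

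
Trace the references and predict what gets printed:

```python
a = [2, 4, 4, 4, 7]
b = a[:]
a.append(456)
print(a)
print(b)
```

Key concept: slice [:] creates copy.
Step by step:
`a = [2, 4, 4, 4, 7]` → a = [2, 4, 4, 4, 7]
`b = a[:]` → b = [2, 4, 4, 4, 7]
`a.append(456)` → a = [2, 4, 4, 4, 7, 456]
`print(a)` → prints [2, 4, 4, 4, 7, 456]
`print(b)` → prints [2, 4, 4, 4, 7]

Answer:
[2, 4, 4, 4, 7, 456]
[2, 4, 4, 4, 7]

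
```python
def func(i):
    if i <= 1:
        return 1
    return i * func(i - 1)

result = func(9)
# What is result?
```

func(9) = 9 * 8 * 7 * 6 * 5 * 4 * 3 * 2 * 1 = 362880

Answer: 362880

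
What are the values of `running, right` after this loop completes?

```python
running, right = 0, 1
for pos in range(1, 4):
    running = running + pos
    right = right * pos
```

Sum and factorial of 1 to 3
`running, right` takes the values: (0, 1) → (1, 1) → (3, 1) → (3, 2) → (6, 2) → (6, 6)

Answer: 6, 6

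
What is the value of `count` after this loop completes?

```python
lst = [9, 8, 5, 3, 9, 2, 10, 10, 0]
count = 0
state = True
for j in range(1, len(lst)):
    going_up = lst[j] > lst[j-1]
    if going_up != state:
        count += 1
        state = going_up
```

Count direction changes in [9, 8, 5, 3, 9, 2, 10, 10, 0]
`count` takes the values: 0 → 1 → 2 → 3 → 4 → 5

Answer: 5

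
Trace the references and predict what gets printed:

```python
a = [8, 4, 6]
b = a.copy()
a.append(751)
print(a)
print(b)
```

Key concept: list.copy() creates independent copy.
Step by step:
`a = [8, 4, 6]` → a = [8, 4, 6]
`b = a.copy()` → b = [8, 4, 6]
`a.append(751)` → a = [8, 4, 6, 751]
`print(a)` → prints [8, 4, 6, 751]
`print(b)` → prints [8, 4, 6]

Answer:
[8, 4, 6, 751]
[8, 4, 6]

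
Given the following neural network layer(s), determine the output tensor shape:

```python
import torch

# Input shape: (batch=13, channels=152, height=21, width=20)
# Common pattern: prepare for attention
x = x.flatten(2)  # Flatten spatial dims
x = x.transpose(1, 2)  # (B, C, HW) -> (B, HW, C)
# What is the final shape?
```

Input: (13, 152, 21, 20) -> after flatten(2): (13, 152, 420) -> Output: (13, 420, 152)

Answer: (13, 420, 152)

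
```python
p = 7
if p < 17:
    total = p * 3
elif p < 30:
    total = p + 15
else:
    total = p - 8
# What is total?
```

Trace:
`p = 7` → p = 7
`if p < 17: ...` → p < 17 is True → total = 21
So total = 21

Answer: 21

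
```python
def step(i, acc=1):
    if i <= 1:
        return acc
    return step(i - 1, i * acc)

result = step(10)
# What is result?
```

Accumulator trace (n, acc): (10, 1) -> (9, 10) -> (8, 90) -> (7, 720) -> (6, 5040) -> (5, 30240) -> (4, 151200) -> (3, 604800) -> (2, 1814400) -> (1, 3628800) -> return 3628800

Answer: 3628800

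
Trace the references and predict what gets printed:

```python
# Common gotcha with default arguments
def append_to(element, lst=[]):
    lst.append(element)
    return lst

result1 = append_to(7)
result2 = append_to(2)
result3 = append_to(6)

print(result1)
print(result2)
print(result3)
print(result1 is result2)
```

Key concept: mutable default argument gotcha.
Step by step:
`result1 = append_to(7)` → result1 = [7]
`result2 = append_to(2)` → result1 = [7, 2] (same object as result2); result2 = [7, 2] (same object as result1)
`result3 = append_to(6)` → result1 = [7, 2, 6] (same object as result2, result3); result2 = [7, 2, 6] (same object as result1, result3); result3 = [7, 2, 6] (same object as result1, result2)
`print(result1)` → prints [7, 2, 6]
`print(result2)` → prints [7, 2, 6]
`print(result3)` → prints [7, 2, 6]
`print(result1 is result2)` → prints True

Answer:
[7, 2, 6]
[7, 2, 6]
[7, 2, 6]
True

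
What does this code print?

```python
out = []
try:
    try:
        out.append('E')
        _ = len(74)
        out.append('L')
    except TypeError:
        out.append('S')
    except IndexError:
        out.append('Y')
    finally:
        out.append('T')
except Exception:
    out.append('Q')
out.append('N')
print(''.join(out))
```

Execution trace: 'E' (inner try body) → 'S' (inner except TypeError) → 'T' (inner finally) → 'N' (after the try/except). Output: ESTN

Answer: ESTN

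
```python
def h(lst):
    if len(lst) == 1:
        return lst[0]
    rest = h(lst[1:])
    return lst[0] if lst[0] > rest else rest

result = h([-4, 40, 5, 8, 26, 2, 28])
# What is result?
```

Recursive max over [-4, 40, 5, 8, 26, 2, 28] = 40

Answer: 40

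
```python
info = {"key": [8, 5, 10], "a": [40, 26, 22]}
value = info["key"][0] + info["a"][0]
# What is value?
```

Trace:
`info = {"key": [8, 5, 10], "a": [40, 26, 22]}` → info = {'key': [8, 5, 10], 'a': [40, 26, 22]}
`value = info["key"][0] + info["a"][0]` → value = 48
So value = 48

Answer: 48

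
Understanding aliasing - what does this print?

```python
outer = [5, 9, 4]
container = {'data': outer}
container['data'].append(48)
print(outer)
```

Key concept: dict holds reference to list.
Step by step:
`outer = [5, 9, 4]` → outer = [5, 9, 4]
`container = {'data': outer}` → container = {'data': [5, 9, 4]}
`container['data'].append(48)` → outer = [5, 9, 4, 48]; container = {'data': [5, 9, 4, 48]}
`print(outer)` → prints [5, 9, 4, 48]

Answer: [5, 9, 4, 48]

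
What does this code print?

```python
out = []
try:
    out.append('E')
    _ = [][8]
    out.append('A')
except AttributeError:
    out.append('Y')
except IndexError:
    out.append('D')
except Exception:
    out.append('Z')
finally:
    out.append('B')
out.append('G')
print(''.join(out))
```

Execution trace: 'E' (try body) → 'D' (except IndexError) → 'B' (finally) → 'G' (after the try/except). Output: EDBG

Answer: EDBG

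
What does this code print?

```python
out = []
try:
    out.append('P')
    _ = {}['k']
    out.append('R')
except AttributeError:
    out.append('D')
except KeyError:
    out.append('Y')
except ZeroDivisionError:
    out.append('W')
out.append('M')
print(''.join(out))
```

Execution trace: 'P' (try body) → 'Y' (except KeyError) → 'M' (after the try/except). Output: PYM

Answer: PYM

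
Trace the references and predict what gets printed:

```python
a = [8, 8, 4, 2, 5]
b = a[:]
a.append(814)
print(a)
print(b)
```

Key concept: slice [:] creates copy.
Step by step:
`a = [8, 8, 4, 2, 5]` → a = [8, 8, 4, 2, 5]
`b = a[:]` → b = [8, 8, 4, 2, 5]
`a.append(814)` → a = [8, 8, 4, 2, 5, 814]
`print(a)` → prints [8, 8, 4, 2, 5, 814]
`print(b)` → prints [8, 8, 4, 2, 5]

Answer:
[8, 8, 4, 2, 5, 814]
[8, 8, 4, 2, 5]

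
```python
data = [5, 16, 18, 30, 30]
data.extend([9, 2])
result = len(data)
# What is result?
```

Trace:
`data = [5, 16, 18, 30, 30]` → data = [5, 16, 18, 30, 30]
`data.extend([9, 2])` → data = [5, 16, 18, 30, 30, 9, 2]
`result = len(data)` → result = 7
So result = 7

Answer: 7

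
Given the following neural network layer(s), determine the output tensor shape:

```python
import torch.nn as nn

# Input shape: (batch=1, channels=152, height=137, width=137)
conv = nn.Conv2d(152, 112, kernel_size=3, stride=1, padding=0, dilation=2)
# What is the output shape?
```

Input: (1, 152, 137, 137) -> Output: (1, 112, 133, 133)

Answer: (1, 112, 133, 133)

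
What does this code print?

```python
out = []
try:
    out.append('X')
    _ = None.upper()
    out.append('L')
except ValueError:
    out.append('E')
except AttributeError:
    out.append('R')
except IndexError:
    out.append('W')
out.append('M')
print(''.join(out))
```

Execution trace: 'X' (try body) → 'R' (except AttributeError) → 'M' (after the try/except). Output: XRM

Answer: XRM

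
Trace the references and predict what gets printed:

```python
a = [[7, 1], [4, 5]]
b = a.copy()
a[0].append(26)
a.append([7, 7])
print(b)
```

Key concept: shallow copy with nested lists.
Step by step:
`a = [[7, 1], [4, 5]]` → a = [[7, 1], [4, 5]]
`b = a.copy()` → b = [[7, 1], [4, 5]]
`a[0].append(26)` → a = [[7, 1, 26], [4, 5]]; b = [[7, 1, 26], [4, 5]]
`a.append([7, 7])` → a = [[7, 1, 26], [4, 5], [7, 7]]
`print(b)` → prints [[7, 1, 26], [4, 5]]

Answer: [[7, 1, 26], [4, 5]]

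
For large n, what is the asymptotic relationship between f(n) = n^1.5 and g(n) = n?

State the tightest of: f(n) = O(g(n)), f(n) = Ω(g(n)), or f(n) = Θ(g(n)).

n^1.5 vs n: f(n) = Ω(g(n)) but not O(g(n)) — n^1.5 grows strictly faster than n.

Answer: f(n) = Ω(g(n)) but not O(g(n)) — n^1.5 grows strictly faster than n.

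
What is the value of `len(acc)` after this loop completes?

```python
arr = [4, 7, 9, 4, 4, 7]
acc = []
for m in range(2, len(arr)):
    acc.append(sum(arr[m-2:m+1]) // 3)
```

Number of 3-element averages
`acc` takes the values: [] → [6] → [6, 6] → [6, 6, 5] → [6, 6, 5, 5]
So `len(acc)` = 4

Answer: 4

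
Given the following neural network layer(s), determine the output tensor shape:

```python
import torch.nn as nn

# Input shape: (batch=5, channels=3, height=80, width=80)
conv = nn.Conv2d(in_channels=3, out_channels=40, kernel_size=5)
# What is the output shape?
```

Input: (5, 3, 80, 80) -> Output: (5, 40, 76, 76)

Answer: (5, 40, 76, 76)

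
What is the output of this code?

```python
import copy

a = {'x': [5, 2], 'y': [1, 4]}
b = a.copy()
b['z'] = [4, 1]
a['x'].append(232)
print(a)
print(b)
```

Key concept: shallow copy of dict with mutable values.
Step by step:
`a = {'x': [5, 2], 'y': [1, 4]}` → a = {'x': [5, 2], 'y': [1, 4]}
`b = a.copy()` → b = {'x': [5, 2], 'y': [1, 4]}
`b['z'] = [4, 1]` → b = {'x': [5, 2], 'y': [1, 4], 'z': [4, 1]}
`a['x'].append(232)` → a = {'x': [5, 2, 232], 'y': [1, 4]}; b = {'x': [5, 2, 232], 'y': [1, 4], 'z': [4, 1]}
`print(a)` → prints {'x': [5, 2, 232], 'y': [1, 4]}
`print(b)` → prints {'x': [5, 2, 232], 'y': [1, 4], 'z': [4, 1]}

Answer:
{'x': [5, 2, 232], 'y': [1, 4]}
{'x': [5, 2, 232], 'y': [1, 4], 'z': [4, 1]}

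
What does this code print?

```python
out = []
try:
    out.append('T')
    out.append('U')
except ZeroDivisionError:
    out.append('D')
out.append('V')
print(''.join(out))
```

Execution trace: 'T' (try body) → 'U' (try body, no exception) → 'V' (after the try/except). Output: TUV

Answer: TUV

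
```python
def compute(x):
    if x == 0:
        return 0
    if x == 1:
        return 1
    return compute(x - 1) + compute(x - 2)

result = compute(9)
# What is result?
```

Build up from base cases: compute(0)=0, compute(1)=1, compute(2)=1, compute(3)=2, compute(4)=3, compute(5)=5, compute(6)=8, ..., compute(9)=34

Answer: 34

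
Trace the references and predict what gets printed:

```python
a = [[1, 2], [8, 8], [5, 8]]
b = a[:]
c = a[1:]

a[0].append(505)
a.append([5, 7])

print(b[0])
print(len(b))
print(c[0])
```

Key concept: slice with nested mutation.
Step by step:
`a = [[1, 2], [8, 8], [5, 8]]` → a = [[1, 2], [8, 8], [5, 8]]
`b = a[:]` → b = [[1, 2], [8, 8], [5, 8]]
`c = a[1:]` → c = [[8, 8], [5, 8]]
`a[0].append(505)` → a = [[1, 2, 505], [8, 8], [5, 8]]; b = [[1, 2, 505], [8, 8], [5, 8]]
`a.append([5, 7])` → a = [[1, 2, 505], [8, 8], [5, 8], [5, 7]]
`print(b[0])` → prints [1, 2, 505]
`print(len(b))` → prints 3
`print(c[0])` → prints [8, 8]

Answer:
[1, 2, 505]
3
[8, 8]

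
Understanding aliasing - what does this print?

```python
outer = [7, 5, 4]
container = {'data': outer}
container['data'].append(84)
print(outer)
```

Key concept: dict holds reference to list.
Step by step:
`outer = [7, 5, 4]` → outer = [7, 5, 4]
`container = {'data': outer}` → container = {'data': [7, 5, 4]}
`container['data'].append(84)` → outer = [7, 5, 4, 84]; container = {'data': [7, 5, 4, 84]}
`print(outer)` → prints [7, 5, 4, 84]

Answer: [7, 5, 4, 84]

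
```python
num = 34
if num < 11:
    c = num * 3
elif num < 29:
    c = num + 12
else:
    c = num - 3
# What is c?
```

Trace:
`num = 34` → num = 34
`if num < 11: ...` → num < 11 is False, num < 29 is False, take else branch → c = 31
So c = 31

Answer: 31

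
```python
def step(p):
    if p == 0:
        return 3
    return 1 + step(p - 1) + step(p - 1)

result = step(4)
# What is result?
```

step(p) = 1 + 2·step(p-1), step(0)=3. Closed form: (3+1)·2^4 - 1 = 63.

Answer: 63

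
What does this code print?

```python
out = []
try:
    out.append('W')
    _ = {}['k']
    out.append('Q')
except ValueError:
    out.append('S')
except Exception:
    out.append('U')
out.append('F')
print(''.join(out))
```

Execution trace: 'W' (try body) → 'U' (except Exception) → 'F' (after the try/except). Output: WUF

Answer: WUF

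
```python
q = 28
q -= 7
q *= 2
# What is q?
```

Trace:
`q = 28` → q = 28
`q -= 7` → q = 21
`q *= 2` → q = 42
So q = 42

Answer: 42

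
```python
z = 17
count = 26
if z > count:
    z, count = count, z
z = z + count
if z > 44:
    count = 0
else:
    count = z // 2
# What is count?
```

Trace:
`z = 17` → z = 17
`count = 26` → count = 26
`if z > count: ...` → z > count is False → no variable changes
`z = z + count` → z = 43
`if z > 44: ...` → z > 44 is False, take else branch → count = 21
So count = 21

Answer: 21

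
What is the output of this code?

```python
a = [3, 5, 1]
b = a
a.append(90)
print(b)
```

Key concept: basic list aliasing.
Step by step:
`a = [3, 5, 1]` → a = [3, 5, 1]
`b = a` → b = [3, 5, 1] (same object as a)
`a.append(90)` → a = [3, 5, 1, 90] (same object as b); b = [3, 5, 1, 90] (same object as a)
`print(b)` → prints [3, 5, 1, 90]

Answer: [3, 5, 1, 90]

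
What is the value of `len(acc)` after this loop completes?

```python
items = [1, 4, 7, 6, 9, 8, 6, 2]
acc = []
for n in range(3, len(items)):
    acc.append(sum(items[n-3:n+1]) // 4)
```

Number of 4-element averages
`acc` takes the values: [] → [4] → [4, 6] → [4, 6, 7] → [4, 6, 7, 7] → [4, 6, 7, 7, 6]
So `len(acc)` = 5

Answer: 5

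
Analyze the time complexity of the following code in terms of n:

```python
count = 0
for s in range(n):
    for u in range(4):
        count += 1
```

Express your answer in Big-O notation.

Each loop level contributes: n × 1. Multiplying the contributions gives O(n).

Answer: O(n)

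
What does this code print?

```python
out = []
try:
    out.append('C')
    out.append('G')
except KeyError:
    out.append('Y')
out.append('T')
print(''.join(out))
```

Execution trace: 'C' (try body) → 'G' (try body, no exception) → 'T' (after the try/except). Output: CGT

Answer: CGT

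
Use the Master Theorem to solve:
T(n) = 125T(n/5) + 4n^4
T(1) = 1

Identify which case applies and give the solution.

a=125, b=5, f(n)=4n^4. log_5(125) = 3. Since c=4 > 3 and the regularity condition holds (125(n/5)^4 = (125/5^4)n^4 with 125/5^4 < 1), Case 3 applies: T(n) = Θ(f(n)) = O(n^4).

Answer: O(n^4) - Case 3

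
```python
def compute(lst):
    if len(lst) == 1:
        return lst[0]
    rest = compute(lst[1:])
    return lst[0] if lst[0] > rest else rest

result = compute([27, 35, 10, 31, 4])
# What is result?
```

Recursive max over [27, 35, 10, 31, 4] = 35

Answer: 35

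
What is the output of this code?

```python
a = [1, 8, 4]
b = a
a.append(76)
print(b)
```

Key concept: basic list aliasing.
Step by step:
`a = [1, 8, 4]` → a = [1, 8, 4]
`b = a` → b = [1, 8, 4] (same object as a)
`a.append(76)` → a = [1, 8, 4, 76] (same object as b); b = [1, 8, 4, 76] (same object as a)
`print(b)` → prints [1, 8, 4, 76]

Answer: [1, 8, 4, 76]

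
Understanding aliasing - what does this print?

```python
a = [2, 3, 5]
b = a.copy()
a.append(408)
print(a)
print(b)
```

Key concept: list.copy() creates independent copy.
Step by step:
`a = [2, 3, 5]` → a = [2, 3, 5]
`b = a.copy()` → b = [2, 3, 5]
`a.append(408)` → a = [2, 3, 5, 408]
`print(a)` → prints [2, 3, 5, 408]
`print(b)` → prints [2, 3, 5]

Answer:
[2, 3, 5, 408]
[2, 3, 5]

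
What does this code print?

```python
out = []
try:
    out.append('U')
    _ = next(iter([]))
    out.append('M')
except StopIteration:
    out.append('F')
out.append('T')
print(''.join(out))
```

Execution trace: 'U' (try body) → 'F' (except StopIteration) → 'T' (after the try/except). Output: UFT

Answer: UFT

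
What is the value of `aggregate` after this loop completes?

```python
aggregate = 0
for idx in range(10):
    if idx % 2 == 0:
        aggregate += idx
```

Sum of even numbers 0 to 9
`aggregate` takes the values: 0 → 2 → 6 → 12 → 20

Answer: 20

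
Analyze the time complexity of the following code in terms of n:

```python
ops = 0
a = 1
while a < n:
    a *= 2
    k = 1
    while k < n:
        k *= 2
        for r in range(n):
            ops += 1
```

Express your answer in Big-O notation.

Each loop level contributes: log n × log n × n. Multiplying the contributions gives O(n log² n).

Answer: O(n log² n)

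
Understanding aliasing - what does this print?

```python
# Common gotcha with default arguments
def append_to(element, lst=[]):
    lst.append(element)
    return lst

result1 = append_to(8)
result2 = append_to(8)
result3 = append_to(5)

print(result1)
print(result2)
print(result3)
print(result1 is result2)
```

Key concept: mutable default argument gotcha.
Step by step:
`result1 = append_to(8)` → result1 = [8]
`result2 = append_to(8)` → result1 = [8, 8] (same object as result2); result2 = [8, 8] (same object as result1)
`result3 = append_to(5)` → result1 = [8, 8, 5] (same object as result2, result3); result2 = [8, 8, 5] (same object as result1, result3); result3 = [8, 8, 5] (same object as result1, result2)
`print(result1)` → prints [8, 8, 5]
`print(result2)` → prints [8, 8, 5]
`print(result3)` → prints [8, 8, 5]
`print(result1 is result2)` → prints True

Answer:
[8, 8, 5]
[8, 8, 5]
[8, 8, 5]
True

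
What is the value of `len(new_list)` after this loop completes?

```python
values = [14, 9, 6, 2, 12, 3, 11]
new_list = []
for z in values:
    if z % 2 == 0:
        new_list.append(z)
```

Count even numbers in [14, 9, 6, 2, 12, 3, 11]
`new_list` takes the values: [] → [14] → [14, 6] → [14, 6, 2] → [14, 6, 2, 12]
So `len(new_list)` = 4

Answer: 4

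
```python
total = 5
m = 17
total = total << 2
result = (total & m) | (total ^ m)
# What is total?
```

Trace:
`total = 5` → total = 5
`m = 17` → m = 17
`total = total << 2` → total = 20
`result = (total & m) | (total ^ m)` → result = 21
So total = 20

Answer: 20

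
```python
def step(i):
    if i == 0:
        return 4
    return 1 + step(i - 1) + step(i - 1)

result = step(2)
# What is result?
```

step(i) = 1 + 2·step(i-1), step(0)=4. Closed form: (4+1)·2^2 - 1 = 19.

Answer: 19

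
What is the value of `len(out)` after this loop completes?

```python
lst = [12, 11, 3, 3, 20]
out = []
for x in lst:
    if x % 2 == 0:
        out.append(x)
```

Count even numbers in [12, 11, 3, 3, 20]
`out` takes the values: [] → [12] → [12, 20]
So `len(out)` = 2

Answer: 2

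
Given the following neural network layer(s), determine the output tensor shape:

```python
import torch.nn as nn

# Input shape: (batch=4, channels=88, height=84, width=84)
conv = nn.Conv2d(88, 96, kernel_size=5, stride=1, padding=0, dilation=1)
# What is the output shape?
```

Input: (4, 88, 84, 84) -> Output: (4, 96, 80, 80)

Answer: (4, 96, 80, 80)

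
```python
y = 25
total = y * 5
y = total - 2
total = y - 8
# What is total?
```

Trace:
`y = 25` → y = 25
`total = y * 5` → total = 125
`y = total - 2` → y = 123
`total = y - 8` → total = 115
So total = 115

Answer: 115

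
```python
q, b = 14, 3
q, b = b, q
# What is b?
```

Trace:
`q, b = 14, 3` → q = 14; b = 3
`q, b = b, q` → q = 3; b = 14
So b = 14

Answer: 14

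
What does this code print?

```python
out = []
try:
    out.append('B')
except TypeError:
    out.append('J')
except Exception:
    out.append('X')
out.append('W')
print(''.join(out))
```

Execution trace: 'B' (try body, no exception) → 'W' (after the try/except). Output: BW

Answer: BW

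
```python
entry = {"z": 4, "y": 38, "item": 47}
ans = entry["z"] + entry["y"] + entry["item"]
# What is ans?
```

Trace:
`entry = {"z": 4, "y": 38, "item": 47}` → entry = {'z': 4, 'y': 38, 'item': 47}
`ans = entry["z"] + entry["y"] + entry["item"]` → ans = 89
So ans = 89

Answer: 89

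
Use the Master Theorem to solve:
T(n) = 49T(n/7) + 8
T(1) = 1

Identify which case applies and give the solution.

a=49, b=7, f(n)=8. log_7(49) = 2. Since c=0 < 2, Case 1 applies: T(n) = Θ(n^log_b(a)) = O(n^2).

Answer: O(n^2) - Case 1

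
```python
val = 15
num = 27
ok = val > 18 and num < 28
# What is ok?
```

Trace:
`val = 15` → val = 15
`num = 27` → num = 27
`ok = val > 18 and num < 28` → ok = False
So ok = False

Answer: False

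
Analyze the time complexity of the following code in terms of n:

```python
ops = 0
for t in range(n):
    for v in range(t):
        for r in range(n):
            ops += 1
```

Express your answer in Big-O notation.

Each loop level contributes: n × n × n. Multiplying the contributions gives O(n^3).

Answer: O(n^3)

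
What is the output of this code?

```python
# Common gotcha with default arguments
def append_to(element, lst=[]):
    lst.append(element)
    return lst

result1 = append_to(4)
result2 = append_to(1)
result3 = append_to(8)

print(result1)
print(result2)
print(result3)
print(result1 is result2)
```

Key concept: mutable default argument gotcha.
Step by step:
`result1 = append_to(4)` → result1 = [4]
`result2 = append_to(1)` → result1 = [4, 1] (same object as result2); result2 = [4, 1] (same object as result1)
`result3 = append_to(8)` → result1 = [4, 1, 8] (same object as result2, result3); result2 = [4, 1, 8] (same object as result1, result3); result3 = [4, 1, 8] (same object as result1, result2)
`print(result1)` → prints [4, 1, 8]
`print(result2)` → prints [4, 1, 8]
`print(result3)` → prints [4, 1, 8]
`print(result1 is result2)` → prints True

Answer:
[4, 1, 8]
[4, 1, 8]
[4, 1, 8]
True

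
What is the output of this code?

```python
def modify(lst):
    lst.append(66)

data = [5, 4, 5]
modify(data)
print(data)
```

Key concept: function modifies passed list.
Step by step:
`data = [5, 4, 5]` → data = [5, 4, 5]
`modify(data)` → data = [5, 4, 5, 66]
`print(data)` → prints [5, 4, 5, 66]

Answer: [5, 4, 5, 66]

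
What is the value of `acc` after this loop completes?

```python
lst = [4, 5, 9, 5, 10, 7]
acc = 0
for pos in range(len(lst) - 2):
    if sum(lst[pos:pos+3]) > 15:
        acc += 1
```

Count windows with sum > 15
`acc` takes the values: 0 → 1 → 2 → 3 → 4

Answer: 4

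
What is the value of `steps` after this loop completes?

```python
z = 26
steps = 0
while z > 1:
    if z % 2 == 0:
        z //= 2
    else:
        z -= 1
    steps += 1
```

Steps to reduce 26 to 1
`steps` takes the values: 0 → 1 → 2 → 3 → 4 → 5 → 6

Answer: 6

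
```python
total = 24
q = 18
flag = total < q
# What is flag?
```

Trace:
`total = 24` → total = 24
`q = 18` → q = 18
`flag = total < q` → flag = False
So flag = False

Answer: False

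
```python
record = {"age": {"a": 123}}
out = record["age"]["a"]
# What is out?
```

Trace:
`record = {"age": {"a": 123}}` → record = {'age': {'a': 123}}
`out = record["age"]["a"]` → out = 123
So out = 123

Answer: 123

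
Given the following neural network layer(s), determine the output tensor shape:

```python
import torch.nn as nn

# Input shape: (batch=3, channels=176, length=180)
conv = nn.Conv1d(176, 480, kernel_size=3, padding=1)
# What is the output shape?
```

Input: (3, 176, 180) -> Output: (3, 480, 180)

Answer: (3, 480, 180)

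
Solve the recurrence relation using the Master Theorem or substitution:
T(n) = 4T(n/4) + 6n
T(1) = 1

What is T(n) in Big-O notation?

By Master Theorem: a=4, b=4, f(n)=6n. Since log_4(4) = 1 and f(n) = Θ(n^1), Case 2 applies. T(n) = O(n log n).

Answer: O(n log n)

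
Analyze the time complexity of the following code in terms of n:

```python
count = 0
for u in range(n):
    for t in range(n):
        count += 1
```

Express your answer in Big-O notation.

Each loop level contributes: n × n. Multiplying the contributions gives O(n^2).

Answer: O(n^2)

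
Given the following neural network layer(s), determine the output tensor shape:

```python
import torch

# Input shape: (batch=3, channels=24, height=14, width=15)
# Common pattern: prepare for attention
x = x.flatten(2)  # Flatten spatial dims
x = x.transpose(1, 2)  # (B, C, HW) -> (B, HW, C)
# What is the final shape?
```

Input: (3, 24, 14, 15) -> after flatten(2): (3, 24, 210) -> Output: (3, 210, 24)

Answer: (3, 210, 24)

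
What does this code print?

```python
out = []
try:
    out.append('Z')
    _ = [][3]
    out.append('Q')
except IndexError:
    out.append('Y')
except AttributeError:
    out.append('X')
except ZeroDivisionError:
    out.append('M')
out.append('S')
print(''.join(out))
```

Execution trace: 'Z' (try body) → 'Y' (except IndexError) → 'S' (after the try/except). Output: ZYS

Answer: ZYS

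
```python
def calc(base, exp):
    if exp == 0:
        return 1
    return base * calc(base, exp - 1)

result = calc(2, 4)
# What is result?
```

calc(2, 4) = 2 * 2 * 2 * 2 = 16

Answer: 16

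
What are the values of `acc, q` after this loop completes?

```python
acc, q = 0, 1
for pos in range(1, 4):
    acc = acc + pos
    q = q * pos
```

Sum and factorial of 1 to 3
`acc, q` takes the values: (0, 1) → (1, 1) → (3, 1) → (3, 2) → (6, 2) → (6, 6)

Answer: 6, 6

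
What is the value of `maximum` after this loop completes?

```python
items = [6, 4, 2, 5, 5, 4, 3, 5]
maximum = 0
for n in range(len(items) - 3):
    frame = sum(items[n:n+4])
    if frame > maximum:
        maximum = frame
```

Max sum of 4-element window in [6, 4, 2, 5, 5, 4, 3, 5]
`maximum` takes the values: 0 → 17

Answer: 17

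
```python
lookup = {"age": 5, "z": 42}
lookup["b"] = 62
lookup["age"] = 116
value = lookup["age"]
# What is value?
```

Trace:
`lookup = {"age": 5, "z": 42}` → lookup = {'age': 5, 'z': 42}
`lookup["b"] = 62` → lookup = {'age': 5, 'z': 42, 'b': 62}
`lookup["age"] = 116` → lookup = {'age': 116, 'z': 42, 'b': 62}
`value = lookup["age"]` → value = 116
So value = 116

Answer: 116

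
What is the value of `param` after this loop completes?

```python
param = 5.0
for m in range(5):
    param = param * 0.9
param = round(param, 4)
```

Exponential decay: 5.0 * 0.9^5
`param` takes the values: 5.0 → 4.5 → 4.05 → 3.645 → 3.2805 → 2.95245 → 2.9525

Answer: 2.9525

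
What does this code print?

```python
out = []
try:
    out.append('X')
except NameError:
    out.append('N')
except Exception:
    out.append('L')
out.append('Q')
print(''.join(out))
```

Execution trace: 'X' (try body, no exception) → 'Q' (after the try/except). Output: XQ

Answer: XQ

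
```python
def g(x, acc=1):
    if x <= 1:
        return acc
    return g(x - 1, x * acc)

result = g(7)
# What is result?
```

Accumulator trace (n, acc): (7, 1) -> (6, 7) -> (5, 42) -> (4, 210) -> (3, 840) -> (2, 2520) -> (1, 5040) -> return 5040

Answer: 5040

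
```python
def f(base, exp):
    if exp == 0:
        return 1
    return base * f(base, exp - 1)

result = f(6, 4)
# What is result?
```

f(6, 4) = 6 * 6 * 6 * 6 = 1296

Answer: 1296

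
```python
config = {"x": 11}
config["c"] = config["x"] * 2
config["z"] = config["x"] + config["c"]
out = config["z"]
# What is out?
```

Trace:
`config = {"x": 11}` → config = {'x': 11}
`config["c"] = config["x"] * 2` → config = {'x': 11, 'c': 22}
`config["z"] = config["x"] + config["c"]` → config = {'x': 11, 'c': 22, 'z': 33}
`out = config["z"]` → out = 33
So out = 33

Answer: 33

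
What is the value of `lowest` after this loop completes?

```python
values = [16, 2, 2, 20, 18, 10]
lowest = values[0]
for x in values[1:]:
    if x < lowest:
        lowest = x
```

Minimum of [16, 2, 2, 20, 18, 10]
`lowest` takes the values: 16 → 2

Answer: 2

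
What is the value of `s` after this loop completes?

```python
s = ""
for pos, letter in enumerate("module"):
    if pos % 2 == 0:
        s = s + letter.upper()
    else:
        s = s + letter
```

Uppercase even positions in 'module'
`s` takes the values: "" → "M" → "Mo" → "MoD" → "MoDu" → "MoDuL" → "MoDuLe"

Answer: "MoDuLe"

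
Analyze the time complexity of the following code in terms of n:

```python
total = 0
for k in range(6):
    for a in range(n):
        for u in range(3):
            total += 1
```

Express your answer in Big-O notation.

Each loop level contributes: 1 × n × 1. Multiplying the contributions gives O(n).

Answer: O(n)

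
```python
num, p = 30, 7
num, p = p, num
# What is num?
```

Trace:
`num, p = 30, 7` → num = 30; p = 7
`num, p = p, num` → num = 7; p = 30
So num = 7

Answer: 7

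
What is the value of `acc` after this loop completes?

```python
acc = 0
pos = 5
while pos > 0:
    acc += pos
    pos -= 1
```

Sum 5 down to 1
`acc` takes the values: 0 → 5 → 9 → 12 → 14 → 15

Answer: 15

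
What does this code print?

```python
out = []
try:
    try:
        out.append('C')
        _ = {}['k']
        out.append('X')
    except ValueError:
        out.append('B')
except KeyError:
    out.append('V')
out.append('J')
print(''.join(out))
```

Execution trace: 'C' (try body) → 'V' (outer except KeyError) → 'J' (after the try/except). Output: CVJ

Answer: CVJ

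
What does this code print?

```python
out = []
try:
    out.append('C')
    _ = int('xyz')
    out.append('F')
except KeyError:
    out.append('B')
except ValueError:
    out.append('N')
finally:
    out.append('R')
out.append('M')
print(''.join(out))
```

Execution trace: 'C' (try body) → 'N' (except ValueError) → 'R' (finally) → 'M' (after the try/except). Output: CNRM

Answer: CNRM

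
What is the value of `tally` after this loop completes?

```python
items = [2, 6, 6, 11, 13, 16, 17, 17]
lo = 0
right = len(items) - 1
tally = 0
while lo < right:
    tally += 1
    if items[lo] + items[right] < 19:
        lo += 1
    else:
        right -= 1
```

Steps to find pair summing to 19
`tally` takes the values: 0 → 1 → 2 → 3 → 4 → 5 → 6 → 7

Answer: 7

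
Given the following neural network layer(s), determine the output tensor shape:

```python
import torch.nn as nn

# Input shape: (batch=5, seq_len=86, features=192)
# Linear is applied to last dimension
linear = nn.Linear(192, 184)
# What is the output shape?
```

Input: (5, 86, 192) -> Output: (5, 86, 184)

Answer: (5, 86, 184)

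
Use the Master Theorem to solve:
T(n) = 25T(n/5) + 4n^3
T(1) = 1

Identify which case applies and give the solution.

a=25, b=5, f(n)=4n^3. log_5(25) = 2. Since c=3 > 2 and the regularity condition holds (25(n/5)^3 = (25/5^3)n^3 with 25/5^3 < 1), Case 3 applies: T(n) = Θ(f(n)) = O(n^3).

Answer: O(n^3) - Case 3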